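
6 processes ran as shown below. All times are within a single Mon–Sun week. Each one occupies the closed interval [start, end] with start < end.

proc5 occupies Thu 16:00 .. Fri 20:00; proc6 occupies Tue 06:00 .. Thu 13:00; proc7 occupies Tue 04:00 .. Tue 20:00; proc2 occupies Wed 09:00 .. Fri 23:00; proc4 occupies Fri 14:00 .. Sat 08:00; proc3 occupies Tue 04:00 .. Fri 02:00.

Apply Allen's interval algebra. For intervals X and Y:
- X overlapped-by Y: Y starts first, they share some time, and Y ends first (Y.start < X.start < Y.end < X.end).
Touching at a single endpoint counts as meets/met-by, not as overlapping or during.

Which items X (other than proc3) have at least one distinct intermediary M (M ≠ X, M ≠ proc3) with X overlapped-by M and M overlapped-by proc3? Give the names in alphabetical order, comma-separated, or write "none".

proc4

Target proc3 = [Tue 04:00, Fri 02:00].
Intermediaries M with M overlapped-by proc3: proc2, proc5.
Via proc2 — items with X overlapped-by proc2: proc4.
Via proc5 — items with X overlapped-by proc5: proc4.
Union: proc4.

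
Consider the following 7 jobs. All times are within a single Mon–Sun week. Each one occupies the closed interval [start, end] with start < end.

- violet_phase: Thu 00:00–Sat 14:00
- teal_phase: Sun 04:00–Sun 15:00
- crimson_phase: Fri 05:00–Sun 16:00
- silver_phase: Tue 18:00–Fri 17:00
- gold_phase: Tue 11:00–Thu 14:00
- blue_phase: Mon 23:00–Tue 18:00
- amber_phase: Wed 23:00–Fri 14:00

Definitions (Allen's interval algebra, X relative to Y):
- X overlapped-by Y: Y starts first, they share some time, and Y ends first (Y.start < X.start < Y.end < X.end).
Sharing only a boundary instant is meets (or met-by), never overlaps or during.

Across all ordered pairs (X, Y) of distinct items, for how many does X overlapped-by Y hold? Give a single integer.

Checking all 42 ordered pairs for relation 'overlapped-by'; matching pairs in alphabetical order:
(amber_phase, gold_phase): amber_phase overlapped-by gold_phase ✓
(crimson_phase, amber_phase): crimson_phase overlapped-by amber_phase ✓
(crimson_phase, silver_phase): crimson_phase overlapped-by silver_phase ✓
(crimson_phase, violet_phase): crimson_phase overlapped-by violet_phase ✓
(gold_phase, blue_phase): gold_phase overlapped-by blue_phase ✓
(silver_phase, gold_phase): silver_phase overlapped-by gold_phase ✓
(violet_phase, amber_phase): violet_phase overlapped-by amber_phase ✓
(violet_phase, gold_phase): violet_phase overlapped-by gold_phase ✓
(violet_phase, silver_phase): violet_phase overlapped-by silver_phase ✓
Count: 9.

9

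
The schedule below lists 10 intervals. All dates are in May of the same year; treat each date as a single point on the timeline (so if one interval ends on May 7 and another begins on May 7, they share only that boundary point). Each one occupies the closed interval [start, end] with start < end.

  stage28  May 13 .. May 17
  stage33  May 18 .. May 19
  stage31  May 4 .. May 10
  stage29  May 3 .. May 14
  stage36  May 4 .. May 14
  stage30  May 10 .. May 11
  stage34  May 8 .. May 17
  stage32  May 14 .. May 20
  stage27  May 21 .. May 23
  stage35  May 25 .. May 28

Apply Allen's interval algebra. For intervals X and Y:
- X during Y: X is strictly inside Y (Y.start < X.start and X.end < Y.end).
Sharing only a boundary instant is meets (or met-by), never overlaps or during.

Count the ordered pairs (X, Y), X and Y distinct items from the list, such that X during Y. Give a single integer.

Checking all 90 ordered pairs for relation 'during'; matching pairs in alphabetical order:
(stage30, stage29): stage30 during stage29 ✓
(stage30, stage34): stage30 during stage34 ✓
(stage30, stage36): stage30 during stage36 ✓
(stage31, stage29): stage31 during stage29 ✓
(stage33, stage32): stage33 during stage32 ✓
Count: 5.

5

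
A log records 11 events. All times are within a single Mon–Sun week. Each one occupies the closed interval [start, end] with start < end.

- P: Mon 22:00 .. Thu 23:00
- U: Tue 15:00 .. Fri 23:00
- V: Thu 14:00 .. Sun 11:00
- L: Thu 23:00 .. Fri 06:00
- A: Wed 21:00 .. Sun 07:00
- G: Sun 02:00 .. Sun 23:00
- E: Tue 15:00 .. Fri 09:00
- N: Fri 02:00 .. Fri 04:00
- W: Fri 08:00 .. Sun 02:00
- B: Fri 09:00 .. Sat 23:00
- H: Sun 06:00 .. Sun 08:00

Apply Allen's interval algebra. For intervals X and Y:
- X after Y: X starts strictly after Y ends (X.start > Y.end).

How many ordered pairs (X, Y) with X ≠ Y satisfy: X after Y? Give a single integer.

Checking all 110 ordered pairs for relation 'after'; matching pairs in alphabetical order:
(B, L): B after L ✓
(B, N): B after N ✓
(B, P): B after P ✓
(G, B): G after B ✓
(G, E): G after E ✓
(G, L): G after L ✓
(G, N): G after N ✓
(G, P): G after P ✓
(G, U): G after U ✓
(H, B): H after B ✓
(H, E): H after E ✓
(H, L): H after L ✓
(H, N): H after N ✓
(H, P): H after P ✓
(H, U): H after U ✓
(H, W): H after W ✓
(N, P): N after P ✓
(W, L): W after L ✓
(W, N): W after N ✓
(W, P): W after P ✓
Count: 20.

20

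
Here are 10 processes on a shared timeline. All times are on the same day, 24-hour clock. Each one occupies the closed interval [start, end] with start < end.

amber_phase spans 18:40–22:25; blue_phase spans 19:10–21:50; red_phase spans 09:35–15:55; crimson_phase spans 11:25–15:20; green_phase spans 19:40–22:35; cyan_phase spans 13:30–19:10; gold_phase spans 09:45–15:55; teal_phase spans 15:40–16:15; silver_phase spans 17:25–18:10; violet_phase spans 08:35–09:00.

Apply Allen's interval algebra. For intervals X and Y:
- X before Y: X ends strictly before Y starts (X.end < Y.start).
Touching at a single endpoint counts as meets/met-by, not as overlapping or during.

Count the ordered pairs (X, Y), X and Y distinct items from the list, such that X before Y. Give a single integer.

Checking all 90 ordered pairs for relation 'before'; matching pairs in alphabetical order:
(crimson_phase, amber_phase): crimson_phase before amber_phase ✓
(crimson_phase, blue_phase): crimson_phase before blue_phase ✓
(crimson_phase, green_phase): crimson_phase before green_phase ✓
(crimson_phase, silver_phase): crimson_phase before silver_phase ✓
(crimson_phase, teal_phase): crimson_phase before teal_phase ✓
(cyan_phase, green_phase): cyan_phase before green_phase ✓
(gold_phase, amber_phase): gold_phase before amber_phase ✓
(gold_phase, blue_phase): gold_phase before blue_phase ✓
(gold_phase, green_phase): gold_phase before green_phase ✓
(gold_phase, silver_phase): gold_phase before silver_phase ✓
(red_phase, amber_phase): red_phase before amber_phase ✓
(red_phase, blue_phase): red_phase before blue_phase ✓
(red_phase, green_phase): red_phase before green_phase ✓
(red_phase, silver_phase): red_phase before silver_phase ✓
(silver_phase, amber_phase): silver_phase before amber_phase ✓
(silver_phase, blue_phase): silver_phase before blue_phase ✓
(silver_phase, green_phase): silver_phase before green_phase ✓
(teal_phase, amber_phase): teal_phase before amber_phase ✓
(teal_phase, blue_phase): teal_phase before blue_phase ✓
(teal_phase, green_phase): teal_phase before green_phase ✓
(teal_phase, silver_phase): teal_phase before silver_phase ✓
(violet_phase, amber_phase): violet_phase before amber_phase ✓
(violet_phase, blue_phase): violet_phase before blue_phase ✓
(violet_phase, crimson_phase): violet_phase before crimson_phase ✓
... plus 6 further pairs not listed.
Count: 30.

30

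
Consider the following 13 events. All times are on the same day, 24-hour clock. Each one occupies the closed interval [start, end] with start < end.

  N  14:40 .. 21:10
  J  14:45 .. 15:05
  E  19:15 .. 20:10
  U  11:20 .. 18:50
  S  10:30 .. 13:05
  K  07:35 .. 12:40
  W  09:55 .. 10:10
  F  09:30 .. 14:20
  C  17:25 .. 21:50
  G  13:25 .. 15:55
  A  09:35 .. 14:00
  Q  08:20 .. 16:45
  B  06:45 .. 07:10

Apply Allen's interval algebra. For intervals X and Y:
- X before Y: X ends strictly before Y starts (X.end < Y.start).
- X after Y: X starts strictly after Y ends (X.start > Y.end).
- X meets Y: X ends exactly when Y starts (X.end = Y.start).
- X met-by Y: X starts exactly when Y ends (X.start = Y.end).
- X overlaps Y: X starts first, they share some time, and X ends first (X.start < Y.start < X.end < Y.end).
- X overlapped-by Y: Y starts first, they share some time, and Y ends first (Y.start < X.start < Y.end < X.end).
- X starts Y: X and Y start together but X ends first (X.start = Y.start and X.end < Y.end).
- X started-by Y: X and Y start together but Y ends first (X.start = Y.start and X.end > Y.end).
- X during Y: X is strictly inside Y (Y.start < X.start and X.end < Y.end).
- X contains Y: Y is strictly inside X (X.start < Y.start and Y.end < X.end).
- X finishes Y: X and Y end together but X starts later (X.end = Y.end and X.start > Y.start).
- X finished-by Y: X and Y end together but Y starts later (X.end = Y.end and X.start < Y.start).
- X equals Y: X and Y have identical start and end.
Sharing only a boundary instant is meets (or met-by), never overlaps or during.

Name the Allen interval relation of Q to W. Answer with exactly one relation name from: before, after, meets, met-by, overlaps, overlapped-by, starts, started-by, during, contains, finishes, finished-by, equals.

Q = [08:20, 16:45]; W = [09:55, 10:10].
Compare endpoints: Q.start < W.start, Q.start < W.end, Q.end > W.start, Q.end > W.end.
That pattern is 'contains'.

contains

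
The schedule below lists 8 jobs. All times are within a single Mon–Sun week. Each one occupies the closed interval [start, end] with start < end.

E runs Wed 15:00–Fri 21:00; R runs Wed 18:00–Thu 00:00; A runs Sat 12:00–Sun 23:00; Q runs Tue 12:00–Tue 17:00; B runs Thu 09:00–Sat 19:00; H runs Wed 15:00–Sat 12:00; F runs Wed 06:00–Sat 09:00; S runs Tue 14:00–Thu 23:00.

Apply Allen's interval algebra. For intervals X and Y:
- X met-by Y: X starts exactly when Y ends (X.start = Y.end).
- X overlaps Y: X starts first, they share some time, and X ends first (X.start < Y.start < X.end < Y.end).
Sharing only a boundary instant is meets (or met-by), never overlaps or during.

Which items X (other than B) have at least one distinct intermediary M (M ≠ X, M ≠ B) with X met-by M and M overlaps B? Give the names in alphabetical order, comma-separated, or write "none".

A

Target B = [Thu 09:00, Sat 19:00].
Intermediaries M with M overlaps B: E, F, H, S.
Via E — items with X met-by E: none.
Via F — items with X met-by F: none.
Via H — items with X met-by H: A.
Via S — items with X met-by S: none.
Union: A.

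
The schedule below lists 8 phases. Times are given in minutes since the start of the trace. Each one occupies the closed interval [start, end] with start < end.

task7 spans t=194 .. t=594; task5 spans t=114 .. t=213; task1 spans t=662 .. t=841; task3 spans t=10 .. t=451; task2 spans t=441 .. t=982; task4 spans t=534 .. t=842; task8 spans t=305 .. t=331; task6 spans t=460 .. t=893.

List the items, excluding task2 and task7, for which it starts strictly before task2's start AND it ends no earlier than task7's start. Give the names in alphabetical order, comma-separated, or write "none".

Conditions: its start is strictly before task2's start (X.start < t=441) AND its end is no earlier than task7's start (X.end >= t=194).
task1: start t=662 < t=441? ✗; end t=841 >= t=194? ✓ → no.
task3: start t=10 < t=441? ✓; end t=451 >= t=194? ✓ → yes.
task4: start t=534 < t=441? ✗; end t=842 >= t=194? ✓ → no.
task5: start t=114 < t=441? ✓; end t=213 >= t=194? ✓ → yes.
task6: start t=460 < t=441? ✗; end t=893 >= t=194? ✓ → no.
task8: start t=305 < t=441? ✓; end t=331 >= t=194? ✓ → yes.
Result: task3, task5, task8.

task3, task5, task8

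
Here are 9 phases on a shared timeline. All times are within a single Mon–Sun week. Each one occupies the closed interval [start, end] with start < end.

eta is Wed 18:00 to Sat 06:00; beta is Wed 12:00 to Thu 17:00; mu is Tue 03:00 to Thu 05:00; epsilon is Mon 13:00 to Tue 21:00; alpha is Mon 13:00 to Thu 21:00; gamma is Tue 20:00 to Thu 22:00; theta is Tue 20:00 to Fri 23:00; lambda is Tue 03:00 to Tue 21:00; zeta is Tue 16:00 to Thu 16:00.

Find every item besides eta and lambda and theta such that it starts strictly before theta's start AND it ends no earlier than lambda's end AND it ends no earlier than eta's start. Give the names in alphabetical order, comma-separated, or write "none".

Conditions: its start is strictly before theta's start (X.start < Tue 20:00) AND its end is no earlier than lambda's end (X.end >= Tue 21:00) AND its end is no earlier than eta's start (X.end >= Wed 18:00).
alpha: start Mon 13:00 < Tue 20:00? ✓; end Thu 21:00 >= Tue 21:00? ✓; end Thu 21:00 >= Wed 18:00? ✓ → yes.
beta: start Wed 12:00 < Tue 20:00? ✗; end Thu 17:00 >= Tue 21:00? ✓; end Thu 17:00 >= Wed 18:00? ✓ → no.
epsilon: start Mon 13:00 < Tue 20:00? ✓; end Tue 21:00 >= Tue 21:00? ✓; end Tue 21:00 >= Wed 18:00? ✗ → no.
gamma: start Tue 20:00 < Tue 20:00? ✗; end Thu 22:00 >= Tue 21:00? ✓; end Thu 22:00 >= Wed 18:00? ✓ → no.
mu: start Tue 03:00 < Tue 20:00? ✓; end Thu 05:00 >= Tue 21:00? ✓; end Thu 05:00 >= Wed 18:00? ✓ → yes.
zeta: start Tue 16:00 < Tue 20:00? ✓; end Thu 16:00 >= Tue 21:00? ✓; end Thu 16:00 >= Wed 18:00? ✓ → yes.
Result: alpha, mu, zeta.

alpha, mu, zeta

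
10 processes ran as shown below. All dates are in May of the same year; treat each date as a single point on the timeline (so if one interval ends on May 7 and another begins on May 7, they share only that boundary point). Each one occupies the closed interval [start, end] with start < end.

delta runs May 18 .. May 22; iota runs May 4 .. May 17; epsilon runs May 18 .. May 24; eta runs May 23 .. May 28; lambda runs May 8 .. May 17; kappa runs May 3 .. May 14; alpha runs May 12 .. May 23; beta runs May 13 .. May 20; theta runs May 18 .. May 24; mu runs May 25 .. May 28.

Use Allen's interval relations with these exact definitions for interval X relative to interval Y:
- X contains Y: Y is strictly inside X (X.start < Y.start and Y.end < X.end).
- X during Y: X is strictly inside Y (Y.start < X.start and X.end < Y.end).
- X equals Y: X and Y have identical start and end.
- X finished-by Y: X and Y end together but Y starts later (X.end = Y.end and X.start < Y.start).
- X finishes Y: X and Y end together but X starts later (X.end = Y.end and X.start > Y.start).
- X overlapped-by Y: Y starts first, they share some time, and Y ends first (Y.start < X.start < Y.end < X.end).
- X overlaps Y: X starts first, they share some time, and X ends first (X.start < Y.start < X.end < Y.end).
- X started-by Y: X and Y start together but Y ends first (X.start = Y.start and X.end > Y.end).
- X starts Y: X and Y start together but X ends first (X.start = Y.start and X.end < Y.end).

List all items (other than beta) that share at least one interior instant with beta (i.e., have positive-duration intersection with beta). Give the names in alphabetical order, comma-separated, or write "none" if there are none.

Target beta = [May 13, May 20].
alpha [May 12, May 23] → contains → yes.
delta [May 18, May 22] → overlapped-by → yes.
epsilon [May 18, May 24] → overlapped-by → yes.
eta [May 23, May 28] → after → no.
iota [May 4, May 17] → overlaps → yes.
kappa [May 3, May 14] → overlaps → yes.
lambda [May 8, May 17] → overlaps → yes.
mu [May 25, May 28] → after → no.
theta [May 18, May 24] → overlapped-by → yes.
Result: alpha, delta, epsilon, iota, kappa, lambda, theta.

alpha, delta, epsilon, iota, kappa, lambda, theta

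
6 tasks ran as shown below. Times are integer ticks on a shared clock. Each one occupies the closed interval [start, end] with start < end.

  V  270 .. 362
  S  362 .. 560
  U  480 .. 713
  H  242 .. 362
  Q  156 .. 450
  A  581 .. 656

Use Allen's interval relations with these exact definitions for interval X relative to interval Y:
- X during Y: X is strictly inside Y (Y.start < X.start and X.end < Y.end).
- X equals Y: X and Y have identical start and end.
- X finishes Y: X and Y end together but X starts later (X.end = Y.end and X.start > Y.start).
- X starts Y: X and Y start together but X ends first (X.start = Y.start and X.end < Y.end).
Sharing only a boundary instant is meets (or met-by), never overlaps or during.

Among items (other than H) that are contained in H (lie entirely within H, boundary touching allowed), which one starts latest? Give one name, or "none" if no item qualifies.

V

Target H = [242, 362].
A [581, 656] → after → excluded.
Q [156, 450] → contains → excluded.
S [362, 560] → met-by → excluded.
U [480, 713] → after → excluded.
V [270, 362] → finishes → candidate.
Among candidates, latest start is 270 → V.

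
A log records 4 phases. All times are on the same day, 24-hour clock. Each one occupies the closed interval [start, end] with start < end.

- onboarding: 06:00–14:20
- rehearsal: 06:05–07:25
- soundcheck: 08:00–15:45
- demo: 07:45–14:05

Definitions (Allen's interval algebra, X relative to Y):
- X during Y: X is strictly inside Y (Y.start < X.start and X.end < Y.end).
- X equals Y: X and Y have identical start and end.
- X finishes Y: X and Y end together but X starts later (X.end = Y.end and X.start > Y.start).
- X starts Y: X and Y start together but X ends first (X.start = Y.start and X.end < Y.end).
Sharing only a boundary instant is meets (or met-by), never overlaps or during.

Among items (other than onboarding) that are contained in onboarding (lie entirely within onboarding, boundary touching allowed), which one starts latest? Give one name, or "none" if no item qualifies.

Target onboarding = [06:00, 14:20].
demo [07:45, 14:05] → during → candidate.
rehearsal [06:05, 07:25] → during → candidate.
soundcheck [08:00, 15:45] → overlapped-by → excluded.
Among candidates, latest start is 07:45 → demo.

demo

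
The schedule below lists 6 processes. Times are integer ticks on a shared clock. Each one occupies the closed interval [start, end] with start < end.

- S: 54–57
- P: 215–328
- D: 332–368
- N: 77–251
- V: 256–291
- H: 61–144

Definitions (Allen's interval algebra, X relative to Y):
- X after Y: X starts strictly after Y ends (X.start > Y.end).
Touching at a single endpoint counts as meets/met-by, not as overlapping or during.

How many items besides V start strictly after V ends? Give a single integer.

1

Target V = [256, 291].
D [332, 368] → after → counts.
H [61, 144] → before → no.
N [77, 251] → before → no.
P [215, 328] → contains → no.
S [54, 57] → before → no.
Total: 1.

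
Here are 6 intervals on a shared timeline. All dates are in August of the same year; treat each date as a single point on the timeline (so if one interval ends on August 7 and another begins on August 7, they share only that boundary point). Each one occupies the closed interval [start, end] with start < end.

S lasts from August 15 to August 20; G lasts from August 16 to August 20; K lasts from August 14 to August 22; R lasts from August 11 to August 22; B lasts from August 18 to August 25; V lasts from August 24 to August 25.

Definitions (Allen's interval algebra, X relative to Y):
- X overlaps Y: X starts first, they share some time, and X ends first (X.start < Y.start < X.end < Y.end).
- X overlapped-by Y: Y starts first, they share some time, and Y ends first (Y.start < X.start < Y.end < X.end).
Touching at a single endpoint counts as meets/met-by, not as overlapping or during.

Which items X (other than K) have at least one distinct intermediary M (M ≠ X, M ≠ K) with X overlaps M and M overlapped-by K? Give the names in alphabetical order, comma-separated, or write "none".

G, R, S

Target K = [August 14, August 22].
Intermediaries M with M overlapped-by K: B.
Via B — items with X overlaps B: G, R, S.
Union: G, R, S.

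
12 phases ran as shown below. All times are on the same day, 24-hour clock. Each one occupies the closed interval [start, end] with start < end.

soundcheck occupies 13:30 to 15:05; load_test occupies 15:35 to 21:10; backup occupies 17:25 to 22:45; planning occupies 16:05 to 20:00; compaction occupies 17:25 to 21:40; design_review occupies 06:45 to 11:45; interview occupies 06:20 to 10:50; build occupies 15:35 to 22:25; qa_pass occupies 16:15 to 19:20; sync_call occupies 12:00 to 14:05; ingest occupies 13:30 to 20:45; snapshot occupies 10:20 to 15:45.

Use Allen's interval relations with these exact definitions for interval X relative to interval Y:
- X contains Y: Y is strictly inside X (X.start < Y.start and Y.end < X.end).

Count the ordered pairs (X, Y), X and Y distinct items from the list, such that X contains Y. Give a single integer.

Checking all 132 ordered pairs for relation 'contains'; matching pairs in alphabetical order:
(build, compaction): build contains compaction ✓
(build, planning): build contains planning ✓
(build, qa_pass): build contains qa_pass ✓
(ingest, planning): ingest contains planning ✓
(ingest, qa_pass): ingest contains qa_pass ✓
(load_test, planning): load_test contains planning ✓
(load_test, qa_pass): load_test contains qa_pass ✓
(planning, qa_pass): planning contains qa_pass ✓
(snapshot, soundcheck): snapshot contains soundcheck ✓
(snapshot, sync_call): snapshot contains sync_call ✓
Count: 10.

10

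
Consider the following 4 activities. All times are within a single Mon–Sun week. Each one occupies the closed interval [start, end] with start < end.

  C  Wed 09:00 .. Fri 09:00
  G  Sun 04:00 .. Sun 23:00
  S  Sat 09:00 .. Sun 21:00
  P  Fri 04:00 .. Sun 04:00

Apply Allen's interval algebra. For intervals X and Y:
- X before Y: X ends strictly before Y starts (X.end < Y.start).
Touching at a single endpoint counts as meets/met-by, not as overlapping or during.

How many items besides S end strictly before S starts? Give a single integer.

Target S = [Sat 09:00, Sun 21:00].
C [Wed 09:00, Fri 09:00] → before → counts.
G [Sun 04:00, Sun 23:00] → overlapped-by → no.
P [Fri 04:00, Sun 04:00] → overlaps → no.
Total: 1.

1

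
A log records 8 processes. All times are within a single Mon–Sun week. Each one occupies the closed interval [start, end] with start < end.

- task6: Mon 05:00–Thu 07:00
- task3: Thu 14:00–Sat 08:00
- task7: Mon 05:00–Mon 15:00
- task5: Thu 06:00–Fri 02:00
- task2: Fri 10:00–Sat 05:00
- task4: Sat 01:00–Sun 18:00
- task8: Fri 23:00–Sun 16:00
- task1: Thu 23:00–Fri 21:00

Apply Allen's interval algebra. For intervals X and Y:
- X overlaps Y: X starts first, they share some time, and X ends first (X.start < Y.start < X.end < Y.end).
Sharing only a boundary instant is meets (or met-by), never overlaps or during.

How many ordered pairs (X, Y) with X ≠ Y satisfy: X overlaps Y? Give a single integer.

9

Checking all 56 ordered pairs for relation 'overlaps'; matching pairs in alphabetical order:
(task1, task2): task1 overlaps task2 ✓
(task2, task4): task2 overlaps task4 ✓
(task2, task8): task2 overlaps task8 ✓
(task3, task4): task3 overlaps task4 ✓
(task3, task8): task3 overlaps task8 ✓
(task5, task1): task5 overlaps task1 ✓
(task5, task3): task5 overlaps task3 ✓
(task6, task5): task6 overlaps task5 ✓
(task8, task4): task8 overlaps task4 ✓
Count: 9.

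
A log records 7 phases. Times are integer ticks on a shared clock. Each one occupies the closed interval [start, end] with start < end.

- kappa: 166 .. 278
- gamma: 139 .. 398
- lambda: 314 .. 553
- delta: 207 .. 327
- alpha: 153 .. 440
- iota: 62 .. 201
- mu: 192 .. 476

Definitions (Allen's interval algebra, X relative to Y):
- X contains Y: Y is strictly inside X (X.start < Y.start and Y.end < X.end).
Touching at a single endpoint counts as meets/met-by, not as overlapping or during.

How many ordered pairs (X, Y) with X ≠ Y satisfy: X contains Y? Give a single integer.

Checking all 42 ordered pairs for relation 'contains'; matching pairs in alphabetical order:
(alpha, delta): alpha contains delta ✓
(alpha, kappa): alpha contains kappa ✓
(gamma, delta): gamma contains delta ✓
(gamma, kappa): gamma contains kappa ✓
(mu, delta): mu contains delta ✓
Count: 5.

5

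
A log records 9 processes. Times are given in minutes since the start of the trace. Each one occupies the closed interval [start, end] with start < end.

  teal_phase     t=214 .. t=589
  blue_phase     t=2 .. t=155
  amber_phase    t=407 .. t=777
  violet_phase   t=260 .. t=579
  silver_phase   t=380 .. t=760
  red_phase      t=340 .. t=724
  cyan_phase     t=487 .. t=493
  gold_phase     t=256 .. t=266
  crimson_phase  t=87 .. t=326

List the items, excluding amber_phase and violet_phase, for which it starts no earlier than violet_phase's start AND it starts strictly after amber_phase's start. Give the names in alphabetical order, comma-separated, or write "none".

cyan_phase

Conditions: its start is no earlier than violet_phase's start (X.start >= t=260) AND its start is strictly after amber_phase's start (X.start > t=407).
blue_phase: start t=2 >= t=260? ✗; start t=2 > t=407? ✗ → no.
crimson_phase: start t=87 >= t=260? ✗; start t=87 > t=407? ✗ → no.
cyan_phase: start t=487 >= t=260? ✓; start t=487 > t=407? ✓ → yes.
gold_phase: start t=256 >= t=260? ✗; start t=256 > t=407? ✗ → no.
red_phase: start t=340 >= t=260? ✓; start t=340 > t=407? ✗ → no.
silver_phase: start t=380 >= t=260? ✓; start t=380 > t=407? ✗ → no.
teal_phase: start t=214 >= t=260? ✗; start t=214 > t=407? ✗ → no.
Result: cyan_phase.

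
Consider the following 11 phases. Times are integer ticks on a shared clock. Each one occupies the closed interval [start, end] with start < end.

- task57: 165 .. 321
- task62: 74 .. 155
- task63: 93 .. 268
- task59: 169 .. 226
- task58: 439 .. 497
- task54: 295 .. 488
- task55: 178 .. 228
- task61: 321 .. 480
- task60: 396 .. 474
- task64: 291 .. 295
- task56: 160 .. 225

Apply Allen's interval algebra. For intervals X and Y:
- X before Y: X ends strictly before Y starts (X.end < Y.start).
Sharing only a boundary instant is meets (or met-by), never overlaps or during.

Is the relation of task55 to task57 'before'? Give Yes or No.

No

task55 = [178, 228], task57 = [165, 321].
Actual relation of task55 to task57: during.
Asked whether 'before' holds → No.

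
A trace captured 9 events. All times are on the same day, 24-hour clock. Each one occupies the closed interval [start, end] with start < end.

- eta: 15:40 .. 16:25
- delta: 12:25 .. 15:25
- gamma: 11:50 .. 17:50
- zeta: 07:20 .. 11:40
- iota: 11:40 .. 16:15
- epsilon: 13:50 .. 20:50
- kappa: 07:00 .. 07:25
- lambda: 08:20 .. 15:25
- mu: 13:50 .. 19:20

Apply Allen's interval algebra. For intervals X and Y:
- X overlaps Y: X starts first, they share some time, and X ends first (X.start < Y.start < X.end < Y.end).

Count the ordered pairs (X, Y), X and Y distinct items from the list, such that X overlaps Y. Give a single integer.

Checking all 72 ordered pairs for relation 'overlaps'; matching pairs in alphabetical order:
(delta, epsilon): delta overlaps epsilon ✓
(delta, mu): delta overlaps mu ✓
(gamma, epsilon): gamma overlaps epsilon ✓
(gamma, mu): gamma overlaps mu ✓
(iota, epsilon): iota overlaps epsilon ✓
(iota, eta): iota overlaps eta ✓
(iota, gamma): iota overlaps gamma ✓
(iota, mu): iota overlaps mu ✓
(kappa, zeta): kappa overlaps zeta ✓
(lambda, epsilon): lambda overlaps epsilon ✓
(lambda, gamma): lambda overlaps gamma ✓
(lambda, iota): lambda overlaps iota ✓
(lambda, mu): lambda overlaps mu ✓
(zeta, lambda): zeta overlaps lambda ✓
Count: 14.

14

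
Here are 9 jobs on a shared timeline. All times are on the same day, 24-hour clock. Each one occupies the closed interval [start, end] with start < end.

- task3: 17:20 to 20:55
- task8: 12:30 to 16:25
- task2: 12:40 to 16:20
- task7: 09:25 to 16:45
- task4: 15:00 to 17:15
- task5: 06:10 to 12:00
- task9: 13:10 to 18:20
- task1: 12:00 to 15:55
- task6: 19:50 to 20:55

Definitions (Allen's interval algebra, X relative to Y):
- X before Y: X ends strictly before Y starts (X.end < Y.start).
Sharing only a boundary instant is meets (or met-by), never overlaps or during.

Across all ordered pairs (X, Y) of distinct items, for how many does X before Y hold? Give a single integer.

17

Checking all 72 ordered pairs for relation 'before'; matching pairs in alphabetical order:
(task1, task3): task1 before task3 ✓
(task1, task6): task1 before task6 ✓
(task2, task3): task2 before task3 ✓
(task2, task6): task2 before task6 ✓
(task4, task3): task4 before task3 ✓
(task4, task6): task4 before task6 ✓
(task5, task2): task5 before task2 ✓
(task5, task3): task5 before task3 ✓
(task5, task4): task5 before task4 ✓
(task5, task6): task5 before task6 ✓
(task5, task8): task5 before task8 ✓
(task5, task9): task5 before task9 ✓
(task7, task3): task7 before task3 ✓
(task7, task6): task7 before task6 ✓
(task8, task3): task8 before task3 ✓
(task8, task6): task8 before task6 ✓
(task9, task6): task9 before task6 ✓
Count: 17.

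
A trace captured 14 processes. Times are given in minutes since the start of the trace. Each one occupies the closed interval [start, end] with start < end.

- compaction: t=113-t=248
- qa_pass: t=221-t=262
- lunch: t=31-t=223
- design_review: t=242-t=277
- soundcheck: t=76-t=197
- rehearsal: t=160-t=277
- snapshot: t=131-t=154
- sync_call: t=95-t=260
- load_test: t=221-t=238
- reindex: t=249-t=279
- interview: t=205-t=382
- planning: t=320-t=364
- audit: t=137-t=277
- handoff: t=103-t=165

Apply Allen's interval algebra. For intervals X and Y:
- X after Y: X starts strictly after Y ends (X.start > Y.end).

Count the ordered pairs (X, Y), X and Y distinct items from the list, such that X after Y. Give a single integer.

33

Checking all 182 ordered pairs for relation 'after'; matching pairs in alphabetical order:
(design_review, handoff): design_review after handoff ✓
(design_review, load_test): design_review after load_test ✓
(design_review, lunch): design_review after lunch ✓
(design_review, snapshot): design_review after snapshot ✓
(design_review, soundcheck): design_review after soundcheck ✓
(interview, handoff): interview after handoff ✓
(interview, snapshot): interview after snapshot ✓
(interview, soundcheck): interview after soundcheck ✓
(load_test, handoff): load_test after handoff ✓
(load_test, snapshot): load_test after snapshot ✓
(load_test, soundcheck): load_test after soundcheck ✓
(planning, audit): planning after audit ✓
(planning, compaction): planning after compaction ✓
(planning, design_review): planning after design_review ✓
(planning, handoff): planning after handoff ✓
(planning, load_test): planning after load_test ✓
(planning, lunch): planning after lunch ✓
(planning, qa_pass): planning after qa_pass ✓
(planning, rehearsal): planning after rehearsal ✓
(planning, reindex): planning after reindex ✓
(planning, snapshot): planning after snapshot ✓
(planning, soundcheck): planning after soundcheck ✓
(planning, sync_call): planning after sync_call ✓
(qa_pass, handoff): qa_pass after handoff ✓
... plus 9 further pairs not listed.
Count: 33.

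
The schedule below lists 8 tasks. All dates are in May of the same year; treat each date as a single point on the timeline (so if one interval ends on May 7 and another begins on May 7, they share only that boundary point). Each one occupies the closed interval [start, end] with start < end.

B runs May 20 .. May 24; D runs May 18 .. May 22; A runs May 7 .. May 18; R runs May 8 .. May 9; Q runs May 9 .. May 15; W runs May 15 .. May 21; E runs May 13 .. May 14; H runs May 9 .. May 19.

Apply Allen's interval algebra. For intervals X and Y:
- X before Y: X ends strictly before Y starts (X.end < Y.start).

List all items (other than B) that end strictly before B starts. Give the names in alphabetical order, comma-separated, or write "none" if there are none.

Target B = [May 20, May 24].
A [May 7, May 18] → before → yes.
D [May 18, May 22] → overlaps → no.
E [May 13, May 14] → before → yes.
H [May 9, May 19] → before → yes.
Q [May 9, May 15] → before → yes.
R [May 8, May 9] → before → yes.
W [May 15, May 21] → overlaps → no.
Result: A, E, H, Q, R.

A, E, H, Q, R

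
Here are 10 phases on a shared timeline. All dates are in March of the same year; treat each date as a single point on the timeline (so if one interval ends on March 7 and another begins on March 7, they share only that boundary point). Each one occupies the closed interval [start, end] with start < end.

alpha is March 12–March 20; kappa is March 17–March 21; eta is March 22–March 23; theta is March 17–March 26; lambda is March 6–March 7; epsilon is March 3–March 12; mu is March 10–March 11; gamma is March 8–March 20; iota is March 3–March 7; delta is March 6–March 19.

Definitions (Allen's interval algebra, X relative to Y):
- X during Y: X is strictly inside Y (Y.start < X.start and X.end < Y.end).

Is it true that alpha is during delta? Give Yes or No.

No

alpha = [March 12, March 20], delta = [March 6, March 19].
Actual relation of alpha to delta: overlapped-by.
Asked whether 'during' holds → No.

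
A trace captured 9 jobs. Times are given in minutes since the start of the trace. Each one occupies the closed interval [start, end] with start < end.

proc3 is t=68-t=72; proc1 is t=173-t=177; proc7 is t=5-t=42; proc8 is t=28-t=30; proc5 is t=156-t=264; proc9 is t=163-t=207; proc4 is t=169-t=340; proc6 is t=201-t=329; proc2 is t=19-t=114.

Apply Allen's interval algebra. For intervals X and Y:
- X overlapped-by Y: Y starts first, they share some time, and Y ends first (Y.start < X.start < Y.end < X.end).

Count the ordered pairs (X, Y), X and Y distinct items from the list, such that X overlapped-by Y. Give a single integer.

Checking all 72 ordered pairs for relation 'overlapped-by'; matching pairs in alphabetical order:
(proc2, proc7): proc2 overlapped-by proc7 ✓
(proc4, proc5): proc4 overlapped-by proc5 ✓
(proc4, proc9): proc4 overlapped-by proc9 ✓
(proc6, proc5): proc6 overlapped-by proc5 ✓
(proc6, proc9): proc6 overlapped-by proc9 ✓
Count: 5.

5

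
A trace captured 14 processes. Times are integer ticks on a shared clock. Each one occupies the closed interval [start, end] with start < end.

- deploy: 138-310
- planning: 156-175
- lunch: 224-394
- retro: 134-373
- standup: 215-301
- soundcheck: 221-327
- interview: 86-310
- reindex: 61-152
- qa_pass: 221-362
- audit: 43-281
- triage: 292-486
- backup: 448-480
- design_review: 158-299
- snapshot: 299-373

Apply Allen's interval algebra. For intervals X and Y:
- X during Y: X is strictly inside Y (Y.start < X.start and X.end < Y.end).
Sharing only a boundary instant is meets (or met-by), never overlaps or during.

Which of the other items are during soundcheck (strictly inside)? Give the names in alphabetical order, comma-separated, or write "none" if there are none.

Target soundcheck = [221, 327].
audit [43, 281] → overlaps → no.
backup [448, 480] → after → no.
deploy [138, 310] → overlaps → no.
design_review [158, 299] → overlaps → no.
interview [86, 310] → overlaps → no.
lunch [224, 394] → overlapped-by → no.
planning [156, 175] → before → no.
qa_pass [221, 362] → started-by → no.
reindex [61, 152] → before → no.
retro [134, 373] → contains → no.
snapshot [299, 373] → overlapped-by → no.
standup [215, 301] → overlaps → no.
triage [292, 486] → overlapped-by → no.
Result: none.

none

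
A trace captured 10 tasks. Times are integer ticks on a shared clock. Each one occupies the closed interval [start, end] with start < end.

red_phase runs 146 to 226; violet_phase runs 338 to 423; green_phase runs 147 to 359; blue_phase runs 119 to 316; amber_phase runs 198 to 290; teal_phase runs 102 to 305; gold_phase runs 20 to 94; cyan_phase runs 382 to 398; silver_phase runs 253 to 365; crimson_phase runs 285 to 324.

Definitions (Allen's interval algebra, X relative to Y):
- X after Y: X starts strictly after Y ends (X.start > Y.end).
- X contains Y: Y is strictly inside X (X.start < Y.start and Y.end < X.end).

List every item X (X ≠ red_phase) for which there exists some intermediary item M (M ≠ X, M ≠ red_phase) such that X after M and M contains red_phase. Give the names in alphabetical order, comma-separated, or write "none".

Target red_phase = [146, 226].
Intermediaries M with M contains red_phase: blue_phase, teal_phase.
Via blue_phase — items with X after blue_phase: cyan_phase, violet_phase.
Via teal_phase — items with X after teal_phase: cyan_phase, violet_phase.
Union: cyan_phase, violet_phase.

cyan_phase, violet_phase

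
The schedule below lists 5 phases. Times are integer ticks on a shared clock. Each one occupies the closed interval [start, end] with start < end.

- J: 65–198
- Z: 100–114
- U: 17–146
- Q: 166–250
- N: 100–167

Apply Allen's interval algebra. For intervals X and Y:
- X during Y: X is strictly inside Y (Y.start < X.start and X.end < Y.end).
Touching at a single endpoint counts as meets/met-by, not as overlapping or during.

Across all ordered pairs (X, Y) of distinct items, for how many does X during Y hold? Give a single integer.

3

Checking all 20 ordered pairs for relation 'during'; matching pairs in alphabetical order:
(N, J): N during J ✓
(Z, J): Z during J ✓
(Z, U): Z during U ✓
Count: 3.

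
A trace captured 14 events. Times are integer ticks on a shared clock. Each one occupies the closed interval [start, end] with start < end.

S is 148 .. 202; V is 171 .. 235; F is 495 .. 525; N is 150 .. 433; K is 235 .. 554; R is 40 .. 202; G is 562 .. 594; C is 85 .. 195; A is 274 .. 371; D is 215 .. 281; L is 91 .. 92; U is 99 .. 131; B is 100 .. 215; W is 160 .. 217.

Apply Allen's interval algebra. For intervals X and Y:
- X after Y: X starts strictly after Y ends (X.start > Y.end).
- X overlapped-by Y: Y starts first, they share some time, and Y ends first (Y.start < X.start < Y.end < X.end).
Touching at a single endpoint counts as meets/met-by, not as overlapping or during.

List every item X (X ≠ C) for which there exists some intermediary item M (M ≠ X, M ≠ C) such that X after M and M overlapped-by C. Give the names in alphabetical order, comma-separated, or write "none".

A, D, F, G, K

Target C = [85, 195].
Intermediaries M with M overlapped-by C: B, N, S, V, W.
Via B — items with X after B: A, F, G, K.
Via N — items with X after N: F, G.
Via S — items with X after S: A, D, F, G, K.
Via V — items with X after V: A, F, G.
Via W — items with X after W: A, F, G, K.
Union: A, D, F, G, K.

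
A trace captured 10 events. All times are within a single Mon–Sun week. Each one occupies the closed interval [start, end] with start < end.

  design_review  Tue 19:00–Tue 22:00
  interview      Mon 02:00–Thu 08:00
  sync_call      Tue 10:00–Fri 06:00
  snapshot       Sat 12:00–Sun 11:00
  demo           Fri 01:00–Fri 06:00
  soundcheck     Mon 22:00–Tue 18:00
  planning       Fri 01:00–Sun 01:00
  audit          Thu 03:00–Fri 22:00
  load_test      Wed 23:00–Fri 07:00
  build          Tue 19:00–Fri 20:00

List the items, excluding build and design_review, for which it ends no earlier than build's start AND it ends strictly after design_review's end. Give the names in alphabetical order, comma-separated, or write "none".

audit, demo, interview, load_test, planning, snapshot, sync_call

Conditions: its end is no earlier than build's start (X.end >= Tue 19:00) AND its end is strictly after design_review's end (X.end > Tue 22:00).
audit: end Fri 22:00 >= Tue 19:00? ✓; end Fri 22:00 > Tue 22:00? ✓ → yes.
demo: end Fri 06:00 >= Tue 19:00? ✓; end Fri 06:00 > Tue 22:00? ✓ → yes.
interview: end Thu 08:00 >= Tue 19:00? ✓; end Thu 08:00 > Tue 22:00? ✓ → yes.
load_test: end Fri 07:00 >= Tue 19:00? ✓; end Fri 07:00 > Tue 22:00? ✓ → yes.
planning: end Sun 01:00 >= Tue 19:00? ✓; end Sun 01:00 > Tue 22:00? ✓ → yes.
snapshot: end Sun 11:00 >= Tue 19:00? ✓; end Sun 11:00 > Tue 22:00? ✓ → yes.
soundcheck: end Tue 18:00 >= Tue 19:00? ✗; end Tue 18:00 > Tue 22:00? ✗ → no.
sync_call: end Fri 06:00 >= Tue 19:00? ✓; end Fri 06:00 > Tue 22:00? ✓ → yes.
Result: audit, demo, interview, load_test, planning, snapshot, sync_call.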